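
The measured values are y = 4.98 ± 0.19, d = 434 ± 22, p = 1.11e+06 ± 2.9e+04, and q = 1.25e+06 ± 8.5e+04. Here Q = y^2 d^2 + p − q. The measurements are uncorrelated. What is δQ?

Let w = y^2·d^2 = 4.67e+06. δw/w = √((2·δy/y)² + (2·δd/d)²) = √(0.00582 + 0.0103) = 0.127, so δw = 5.93e+05.
Q = w + p − q: δQ = √(δw² + δp² + δq²) = √(3.51e+11 + 8.41e+08 + 7.22e+09) = 6e+05

6e+05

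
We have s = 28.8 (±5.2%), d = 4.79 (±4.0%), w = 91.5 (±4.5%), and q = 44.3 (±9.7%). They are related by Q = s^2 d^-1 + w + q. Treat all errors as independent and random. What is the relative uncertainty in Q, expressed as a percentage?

Let p = s^2·d^-1 = 173. δp/p = √((2·δs/s)² + (-1·δd/d)²) = √(0.0108 + 0.00160) = 0.111, so δp = 19.3.
Q = p + w + q: δQ = √(δp² + δw² + δq²) = √(372 + 17.0 + 18.5) = 20.2
Q = 309, so δQ/Q = 20.2/309 = 0.0654.

6.54%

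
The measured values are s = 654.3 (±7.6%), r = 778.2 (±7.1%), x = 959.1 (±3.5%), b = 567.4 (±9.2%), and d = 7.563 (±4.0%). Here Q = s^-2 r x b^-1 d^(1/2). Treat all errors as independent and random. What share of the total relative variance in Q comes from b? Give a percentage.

22.1%

(δQ/Q)² = (-2·δs/s)² + (1·δr/r)² + (1·δx/x)² + (-1·δb/b)² + (½·δd/d)²
  s term: (-2×0.0760)² = 0.0231
  r term: (1×0.0710)² = 0.00504
  x term: (1×0.0350)² = 0.00123
  b term: (-1×0.0920)² = 0.00846
  d term: (0.5×0.0400)² = 0.000400
Total = 0.0382. Share from b = 0.00846/0.0382 = 0.221.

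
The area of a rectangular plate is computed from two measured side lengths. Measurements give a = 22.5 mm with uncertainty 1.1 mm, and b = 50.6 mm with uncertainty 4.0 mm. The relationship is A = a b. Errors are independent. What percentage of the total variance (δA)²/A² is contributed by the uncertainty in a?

27.7%

(δA/A)² = (1·δa/a)² + (1·δb/b)²
  a term: (1×0.0489)² = 0.00239
  b term: (1×0.0791)² = 0.00625
Total = 0.00864. Share from a = 0.00239/0.00864 = 0.277.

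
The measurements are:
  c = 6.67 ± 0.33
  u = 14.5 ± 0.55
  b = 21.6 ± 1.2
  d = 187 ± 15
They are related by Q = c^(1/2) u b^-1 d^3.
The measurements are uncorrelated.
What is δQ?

2.85e+06

Since Q is a product/quotient, work with relative uncertainties:
  (½·δc/c)² = (0.5×0.0495)² = 0.000612;  (1·δu/u)² = (1×0.0379)² = 0.00144;  (-1·δb/b)² = (-1×0.0556)² = 0.00309;  (3·δd/d)² = (3×0.0802)² = 0.0579
δQ/Q = √(0.0630) = 0.251
Q = 1.13e+07, so δQ = 0.251 × 1.13e+07 = 2.85e+06.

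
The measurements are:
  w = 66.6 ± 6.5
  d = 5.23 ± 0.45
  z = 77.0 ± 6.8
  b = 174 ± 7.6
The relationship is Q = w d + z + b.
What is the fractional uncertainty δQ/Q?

0.0775

Let p = w·d = 348. δp/p = √((1·δw/w)² + (1·δd/d)²) = √(0.00953 + 0.00740) = 0.130, so δp = 45.3.
Q = p + z + b: δQ = √(δp² + δz² + δb²) = √(2050 + 46.2 + 57.8) = 46.5
Q = 599, so δQ/Q = 46.5/599 = 0.0775.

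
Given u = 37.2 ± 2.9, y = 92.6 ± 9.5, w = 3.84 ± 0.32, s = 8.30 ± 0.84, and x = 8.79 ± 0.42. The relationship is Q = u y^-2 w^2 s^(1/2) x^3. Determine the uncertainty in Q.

Q is a product of powers, so relative uncertainties combine in quadrature:
  (1·δu/u)² = (1×0.0780)² = 0.00608;  (-2·δy/y)² = (-2×0.103)² = 0.0421;  (2·δw/w)² = (2×0.0833)² = 0.0278;  (½·δs/s)² = (0.5×0.101)² = 0.00256;  (3·δx/x)² = (3×0.0478)² = 0.0205
δQ/Q = √(0.0991) = 0.315
Q = 125, so δQ = 0.315 × 125 = 39.4.

39.4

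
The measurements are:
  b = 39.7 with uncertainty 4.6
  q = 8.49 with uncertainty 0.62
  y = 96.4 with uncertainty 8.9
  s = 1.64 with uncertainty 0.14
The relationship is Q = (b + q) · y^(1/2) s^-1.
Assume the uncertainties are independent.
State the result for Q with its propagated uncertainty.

Let u = b + q = 48.2. δu = √(δb² + δq²) = √(21.2 + 0.384) = 4.64, so δu/u = 0.0963.
Q is then a monomial in u, y, s:
δQ/Q = √((δu/u)² + (½·δy/y)² + (-1·δs/s)²) = √(0.00928 + 0.00213 + 0.00729) = 0.137
Q = 289, so δQ = 0.137 × 289 = 39.4.

289 ± 39.4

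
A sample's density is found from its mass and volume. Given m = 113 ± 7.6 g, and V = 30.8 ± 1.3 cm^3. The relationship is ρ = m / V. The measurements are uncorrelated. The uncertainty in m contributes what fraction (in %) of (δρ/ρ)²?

71.7%

(δρ/ρ)² = (1·δm/m)² + (-1·δV/V)²
  m term: (1×0.0673)² = 0.00452
  V term: (-1×0.0422)² = 0.00178
Total = 0.00630. Share from m = 0.00452/0.00630 = 0.717.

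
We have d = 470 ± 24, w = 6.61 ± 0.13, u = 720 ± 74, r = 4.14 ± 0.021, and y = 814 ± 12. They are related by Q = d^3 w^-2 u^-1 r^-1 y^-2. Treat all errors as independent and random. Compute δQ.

0.000230

Relative error in a monomial: (δQ/Q)² = Σ (nᵢ · δxᵢ/xᵢ)².
  (3·δd/d)² = (3×0.0511)² = 0.0235;  (-2·δw/w)² = (-2×0.0197)² = 0.00155;  (-1·δu/u)² = (-1×0.103)² = 0.0106;  (-1·δr/r)² = (-1×0.00507)² = 2.57e-05;  (-2·δy/y)² = (-2×0.0147)² = 0.000869
δQ/Q = √(0.0365) = 0.191
Q = 0.00120, so δQ = 0.191 × 0.00120 = 0.000230.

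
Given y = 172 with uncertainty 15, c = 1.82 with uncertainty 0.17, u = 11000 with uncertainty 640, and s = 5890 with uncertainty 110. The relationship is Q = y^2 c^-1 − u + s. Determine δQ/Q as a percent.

Let p = y^2·c^-1 = 16300. δp/p = √((2·δy/y)² + (-1·δc/c)²) = √(0.0304 + 0.00872) = 0.198, so δp = 3220.
Q = p − u + s: δQ = √(δp² + δu² + δs²) = √(1.03e+07 + 4.1e+05 + 12100) = 3280
Q = 11100, so δQ/Q = 3280/11100 = 0.294.

29.4%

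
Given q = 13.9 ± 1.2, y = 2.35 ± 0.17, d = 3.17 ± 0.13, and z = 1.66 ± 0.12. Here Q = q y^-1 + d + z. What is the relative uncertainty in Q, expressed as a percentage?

6.42%

Let p = q·y^-1 = 5.91. δp/p = √((1·δq/q)² + (-1·δy/y)²) = √(0.00745 + 0.00523) = 0.113, so δp = 0.666.
Q = p + d + z: δQ = √(δp² + δd² + δz²) = √(0.444 + 0.0169 + 0.0144) = 0.689
Q = 10.7, so δQ/Q = 0.689/10.7 = 0.0642.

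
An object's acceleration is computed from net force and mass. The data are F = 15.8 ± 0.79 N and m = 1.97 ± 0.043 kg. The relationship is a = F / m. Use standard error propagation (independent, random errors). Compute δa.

Relative error in a monomial: (δa/a)² = Σ (nᵢ · δxᵢ/xᵢ)².
  (1·δF/F)² = (1×0.0500)² = 0.00250;  (-1·δm/m)² = (-1×0.0218)² = 0.000476
δa/a = √(0.00298) = 0.0546
a = 8.02 m/s^2, so δa = 0.0546 × 8.02 = 0.438 m/s^2.

0.438 m/s^2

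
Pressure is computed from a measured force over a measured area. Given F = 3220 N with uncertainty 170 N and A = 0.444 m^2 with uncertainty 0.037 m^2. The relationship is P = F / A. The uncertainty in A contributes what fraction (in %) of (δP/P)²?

(δP/P)² = (1·δF/F)² + (-1·δA/A)²
  F term: (1×0.0528)² = 0.00279
  A term: (-1×0.0833)² = 0.00694
Total = 0.00973. Share from A = 0.00694/0.00973 = 0.714.

71.4%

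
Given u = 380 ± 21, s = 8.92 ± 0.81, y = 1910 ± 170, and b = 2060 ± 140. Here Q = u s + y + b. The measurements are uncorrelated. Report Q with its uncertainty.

7360 ± 422

Let p = u·s = 3390. δp/p = √((1·δu/u)² + (1·δs/s)²) = √(0.00305 + 0.00825) = 0.106, so δp = 360.
Q = p + y + b: δQ = √(δp² + δy² + δb²) = √(1.3e+05 + 28900 + 19600) = 422
Q = 7360.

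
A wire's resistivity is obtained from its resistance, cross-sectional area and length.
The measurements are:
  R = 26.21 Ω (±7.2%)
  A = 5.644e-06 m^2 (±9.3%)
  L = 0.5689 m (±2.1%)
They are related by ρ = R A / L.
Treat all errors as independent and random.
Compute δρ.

Each factor contributes (exponent × relative error)² to (δρ/ρ)²:
  (1·δR/R)² = (1×0.0720)² = 0.00518;  (1·δA/A)² = (1×0.0930)² = 0.00865;  (-1·δL/L)² = (-1×0.0210)² = 0.000441
δρ/ρ = √(0.0143) = 0.119
ρ = 0.0002600 Ω·m, so δρ = 0.119 × 0.0002600 = 3.11e-05 Ω·m.

3.11e-05 Ω·m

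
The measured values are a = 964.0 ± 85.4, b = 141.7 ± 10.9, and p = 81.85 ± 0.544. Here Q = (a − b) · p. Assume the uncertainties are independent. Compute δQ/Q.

0.105

Let u = a − b = 822.3. δu = √(δa² + δb²) = √(7290 + 119) = 86.1, so δu/u = 0.105.
Q is then a monomial in u, p:
δQ/Q = √((δu/u)² + (1·δp/p)²) = √(0.0110 + 4.42e-05) = 0.105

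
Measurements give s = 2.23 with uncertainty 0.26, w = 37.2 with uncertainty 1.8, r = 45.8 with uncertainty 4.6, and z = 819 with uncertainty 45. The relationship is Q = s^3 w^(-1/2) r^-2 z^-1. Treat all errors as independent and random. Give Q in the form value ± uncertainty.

Q is a product of powers, so relative uncertainties combine in quadrature:
  (3·δs/s)² = (3×0.117)² = 0.122;  (−½·δw/w)² = (-0.5×0.0484)² = 0.000585;  (-2·δr/r)² = (-2×0.100)² = 0.0404;  (-1·δz/z)² = (-1×0.0549)² = 0.00302
δQ/Q = √(0.166) = 0.408
Q = 1.06e-06, so δQ = 0.408 × 1.06e-06 = 4.32e-07.

(1.06 ± 0.432) × 10^-6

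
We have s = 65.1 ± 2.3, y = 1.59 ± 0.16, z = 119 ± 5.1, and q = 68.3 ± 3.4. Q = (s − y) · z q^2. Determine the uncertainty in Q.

4.03e+06

Let u = s − y = 63.5. δu = √(δs² + δy²) = √(5.29 + 0.0256) = 2.31, so δu/u = 0.0363.
Q is then a monomial in u, z, q:
δQ/Q = √((δu/u)² + (1·δz/z)² + (2·δq/q)²) = √(0.00132 + 0.00184 + 0.00991) = 0.114
Q = 3.53e+07, so δQ = 0.114 × 3.53e+07 = 4.03e+06.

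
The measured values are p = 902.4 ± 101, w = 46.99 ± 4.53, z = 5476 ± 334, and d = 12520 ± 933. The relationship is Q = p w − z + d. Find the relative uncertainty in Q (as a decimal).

0.128

Let h = p·w = 42400. δh/h = √((1·δp/p)² + (1·δw/w)²) = √(0.0125 + 0.00929) = 0.148, so δh = 6260.
Q = h − z + d: δQ = √(δh² + δz² + δd²) = √(3.92e+07 + 1.12e+05 + 8.7e+05) = 6340
Q = 49450, so δQ/Q = 6340/49450 = 0.128.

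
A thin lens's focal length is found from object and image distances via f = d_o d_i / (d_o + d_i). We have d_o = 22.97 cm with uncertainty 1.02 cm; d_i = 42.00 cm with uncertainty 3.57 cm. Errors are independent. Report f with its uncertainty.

∂f/∂d_o = (d_i/(d_o+d_i))² = 0.418;  ∂f/∂d_i = (d_o/(d_o+d_i))² = 0.125
δf = √((∂f/∂d_o · δd_o)² + (∂f/∂d_i · δd_i)²) = √(0.182 + 0.199) = 0.617 cm
f = 14.85 cm.

14.85 ± 0.617 cm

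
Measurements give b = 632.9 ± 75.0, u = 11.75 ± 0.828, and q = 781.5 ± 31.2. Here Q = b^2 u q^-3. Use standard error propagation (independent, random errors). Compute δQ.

Q is a product of powers, so relative uncertainties combine in quadrature:
  (2·δb/b)² = (2×0.119)² = 0.0562;  (1·δu/u)² = (1×0.0705)² = 0.00497;  (-3·δq/q)² = (-3×0.0399)² = 0.0143
δQ/Q = √(0.0755) = 0.275
Q = 0.009861, so δQ = 0.275 × 0.009861 = 0.00271.

0.00271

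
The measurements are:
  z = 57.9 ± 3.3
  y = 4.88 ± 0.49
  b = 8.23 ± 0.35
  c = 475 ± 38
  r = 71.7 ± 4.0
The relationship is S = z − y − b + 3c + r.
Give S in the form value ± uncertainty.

1540 ± 114

Absolute uncertainties add in quadrature for a linear combination:
  (δz)² = 10.9;  (δy)² = 0.240;  (δb)² = 0.122;  (3·δc)² = 13000;  (δr)² = 16.0
δS = √(13000) = 114
S = 1540.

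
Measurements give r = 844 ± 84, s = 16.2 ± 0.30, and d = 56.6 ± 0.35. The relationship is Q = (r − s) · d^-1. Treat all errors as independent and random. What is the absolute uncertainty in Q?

1.49

Let u = r − s = 828. δu = √(δr² + δs²) = √(7060 + 0.0900) = 84.0, so δu/u = 0.101.
Q is then a monomial in u, d:
δQ/Q = √((δu/u)² + (-1·δd/d)²) = √(0.0103 + 3.82e-05) = 0.102
Q = 14.6, so δQ = 0.102 × 14.6 = 1.49.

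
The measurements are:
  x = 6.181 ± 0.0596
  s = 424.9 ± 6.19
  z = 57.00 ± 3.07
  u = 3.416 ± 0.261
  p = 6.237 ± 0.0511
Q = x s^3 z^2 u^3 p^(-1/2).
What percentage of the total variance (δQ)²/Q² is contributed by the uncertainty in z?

17.5%

(δQ/Q)² = (1·δx/x)² + (3·δs/s)² + (2·δz/z)² + (3·δu/u)² + (−½·δp/p)²
  x term: (1×0.00964)² = 9.3e-05
  s term: (3×0.0146)² = 0.00191
  z term: (2×0.0539)² = 0.0116
  u term: (3×0.0764)² = 0.0525
  p term: (-0.5×0.00819)² = 1.68e-05
Total = 0.0662. Share from z = 0.0116/0.0662 = 0.175.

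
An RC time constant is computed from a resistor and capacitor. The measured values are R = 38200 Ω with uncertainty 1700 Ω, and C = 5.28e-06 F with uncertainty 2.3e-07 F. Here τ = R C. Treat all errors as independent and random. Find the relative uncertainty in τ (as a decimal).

Products/powers → add relative errors in quadrature, weighted by exponent:
  (1·δR/R)² = (1×0.0445)² = 0.00198;  (1·δC/C)² = (1×0.0436)² = 0.00190
δτ/τ = √(0.00388) = 0.0623

0.0623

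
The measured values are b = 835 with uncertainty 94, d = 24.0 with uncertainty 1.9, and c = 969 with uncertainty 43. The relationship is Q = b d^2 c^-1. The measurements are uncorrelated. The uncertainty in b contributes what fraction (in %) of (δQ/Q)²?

(δQ/Q)² = (1·δb/b)² + (2·δd/d)² + (-1·δc/c)²
  b term: (1×0.113)² = 0.0127
  d term: (2×0.0792)² = 0.0251
  c term: (-1×0.0444)² = 0.00197
Total = 0.0397. Share from b = 0.0127/0.0397 = 0.319.

31.9%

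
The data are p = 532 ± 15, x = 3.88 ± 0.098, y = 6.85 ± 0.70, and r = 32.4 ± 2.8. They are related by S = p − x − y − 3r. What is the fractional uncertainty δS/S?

0.0406

Each term contributes (cᵢ δxᵢ)² to (δS)²:
  (δp)² = 225;  (δx)² = 0.00960;  (δy)² = 0.490;  (3·δr)² = 70.6
δS = √(296) = 17.2
S = 424, so δS/S = 17.2/424 = 0.0406.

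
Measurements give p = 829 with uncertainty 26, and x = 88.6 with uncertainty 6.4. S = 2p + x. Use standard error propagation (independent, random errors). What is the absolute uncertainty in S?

52.4

For a sum/difference, combine absolute errors in quadrature:
  (2·δp)² = 2700;  (δx)² = 41.0
δS = √(2740) = 52.4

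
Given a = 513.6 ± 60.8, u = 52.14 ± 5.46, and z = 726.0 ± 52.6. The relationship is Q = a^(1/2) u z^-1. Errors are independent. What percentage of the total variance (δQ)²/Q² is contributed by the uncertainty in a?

(δQ/Q)² = (½·δa/a)² + (1·δu/u)² + (-1·δz/z)²
  a term: (0.5×0.118)² = 0.00350
  u term: (1×0.105)² = 0.0110
  z term: (-1×0.0725)² = 0.00525
Total = 0.0197. Share from a = 0.00350/0.0197 = 0.178.

17.8%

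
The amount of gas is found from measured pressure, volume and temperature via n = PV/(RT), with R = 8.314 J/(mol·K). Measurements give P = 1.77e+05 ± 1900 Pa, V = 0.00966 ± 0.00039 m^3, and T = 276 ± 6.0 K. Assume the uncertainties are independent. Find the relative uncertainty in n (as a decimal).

0.0471

Each factor contributes (exponent × relative error)² to (δn/n)²:
  (1·δP/P)² = (1×0.0107)² = 0.000115;  (1·δV/V)² = (1×0.0404)² = 0.00163;  (-1·δT/T)² = (-1×0.0217)² = 0.000473
δn/n = √(0.00222) = 0.0471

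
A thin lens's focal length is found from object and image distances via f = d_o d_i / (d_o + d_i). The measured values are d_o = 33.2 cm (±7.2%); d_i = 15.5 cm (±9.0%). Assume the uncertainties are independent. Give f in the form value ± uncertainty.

∂f/∂d_o = (d_i/(d_o+d_i))² = 0.101;  ∂f/∂d_i = (d_o/(d_o+d_i))² = 0.465
δf = √((∂f/∂d_o · δd_o)² + (∂f/∂d_i · δd_i)²) = √(0.0586 + 0.420) = 0.692 cm
f = 10.6 cm.

10.6 ± 0.692 cm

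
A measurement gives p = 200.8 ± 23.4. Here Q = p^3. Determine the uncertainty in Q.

2.83e+06

Q ∝ p^3, so δQ/Q = |3| · δp/p = 3 × 0.117 = 0.350.
Q = 8.096e+06, so δQ = 0.350 × 8.096e+06 = 2.83e+06.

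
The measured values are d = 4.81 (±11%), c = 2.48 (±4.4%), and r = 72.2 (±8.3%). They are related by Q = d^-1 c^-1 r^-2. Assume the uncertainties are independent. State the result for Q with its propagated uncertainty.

Since Q is a product/quotient, work with relative uncertainties:
  (-1·δd/d)² = (-1×0.110)² = 0.0121;  (-1·δc/c)² = (-1×0.0440)² = 0.00194;  (-2·δr/r)² = (-2×0.0830)² = 0.0276
δQ/Q = √(0.0416) = 0.204
Q = 1.61e-05, so δQ = 0.204 × 1.61e-05 = 3.28e-06.

(1.61 ± 0.328) × 10^-5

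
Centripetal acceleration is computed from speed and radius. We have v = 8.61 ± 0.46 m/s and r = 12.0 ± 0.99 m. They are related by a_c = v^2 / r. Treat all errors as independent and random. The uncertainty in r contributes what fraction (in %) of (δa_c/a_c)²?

(δa_c/a_c)² = (2·δv/v)² + (-1·δr/r)²
  v term: (2×0.0534)² = 0.0114
  r term: (-1×0.0825)² = 0.00681
Total = 0.0182. Share from r = 0.00681/0.0182 = 0.373.

37.3%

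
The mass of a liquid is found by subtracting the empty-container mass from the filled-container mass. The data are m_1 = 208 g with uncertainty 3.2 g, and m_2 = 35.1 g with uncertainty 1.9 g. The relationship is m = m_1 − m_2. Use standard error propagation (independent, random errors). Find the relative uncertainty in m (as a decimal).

Each term contributes (cᵢ δxᵢ)² to (δm)²:
  (δm_1)² = 10.2;  (δm_2)² = 3.61
δm = √(13.9) = 3.72 g
m = 173 g, so δm/m = 3.72/173 = 0.0215.

0.0215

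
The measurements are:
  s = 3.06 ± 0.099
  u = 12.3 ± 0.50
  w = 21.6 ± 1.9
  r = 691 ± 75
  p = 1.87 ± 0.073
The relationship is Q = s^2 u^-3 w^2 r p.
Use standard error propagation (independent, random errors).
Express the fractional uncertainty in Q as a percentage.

25.2%

Products/powers → add relative errors in quadrature, weighted by exponent:
  (2·δs/s)² = (2×0.0324)² = 0.00419;  (-3·δu/u)² = (-3×0.0407)² = 0.0149;  (2·δw/w)² = (2×0.0880)² = 0.0309;  (1·δr/r)² = (1×0.109)² = 0.0118;  (1·δp/p)² = (1×0.0390)² = 0.00152
δQ/Q = √(0.0633) = 0.252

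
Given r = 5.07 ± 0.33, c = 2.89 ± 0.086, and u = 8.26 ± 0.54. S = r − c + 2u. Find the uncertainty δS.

Absolute uncertainties add in quadrature for a linear combination:
  (δr)² = 0.109;  (δc)² = 0.00740;  (2·δu)² = 1.17
δS = √(1.28) = 1.13

1.13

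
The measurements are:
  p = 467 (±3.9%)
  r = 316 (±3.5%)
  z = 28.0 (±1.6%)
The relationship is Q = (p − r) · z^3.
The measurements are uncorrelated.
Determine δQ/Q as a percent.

Let u = p − r = 151. δu = √(δp² + δr²) = √(332 + 122) = 21.3, so δu/u = 0.141.
Q is then a monomial in u, z:
δQ/Q = √((δu/u)² + (3·δz/z)²) = √(0.0199 + 0.00230) = 0.149

14.9%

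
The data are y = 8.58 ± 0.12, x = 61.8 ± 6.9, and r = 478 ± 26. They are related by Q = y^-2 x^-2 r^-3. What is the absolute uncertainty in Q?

9.05e-15

Relative error in a monomial: (δQ/Q)² = Σ (nᵢ · δxᵢ/xᵢ)².
  (-2·δy/y)² = (-2×0.0140)² = 0.000782;  (-2·δx/x)² = (-2×0.112)² = 0.0499;  (-3·δr/r)² = (-3×0.0544)² = 0.0266
δQ/Q = √(0.0773) = 0.278
Q = 3.26e-14, so δQ = 0.278 × 3.26e-14 = 9.05e-15.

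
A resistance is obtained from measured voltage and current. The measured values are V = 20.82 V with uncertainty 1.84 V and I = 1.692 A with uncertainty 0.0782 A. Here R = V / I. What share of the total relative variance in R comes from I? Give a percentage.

(δR/R)² = (1·δV/V)² + (-1·δI/I)²
  V term: (1×0.0884)² = 0.00781
  I term: (-1×0.0462)² = 0.00214
Total = 0.00995. Share from I = 0.00214/0.00995 = 0.215.

21.5%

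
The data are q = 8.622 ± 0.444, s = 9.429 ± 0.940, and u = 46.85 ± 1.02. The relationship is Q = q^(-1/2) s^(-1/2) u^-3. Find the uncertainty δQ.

For a monomial Q ∝ q^(-1/2), s^(-1/2), u^-3, fractional errors add in quadrature:
  (−½·δq/q)² = (-0.5×0.0515)² = 0.000663;  (−½·δs/s)² = (-0.5×0.0997)² = 0.00248;  (-3·δu/u)² = (-3×0.0218)² = 0.00427
δQ/Q = √(0.00741) = 0.0861
Q = 1.079e-06, so δQ = 0.0861 × 1.079e-06 = 9.29e-08.

9.29e-08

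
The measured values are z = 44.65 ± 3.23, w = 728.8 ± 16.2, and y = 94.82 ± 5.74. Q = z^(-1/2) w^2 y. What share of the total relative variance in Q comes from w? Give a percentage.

28.4%

(δQ/Q)² = (−½·δz/z)² + (2·δw/w)² + (1·δy/y)²
  z term: (-0.5×0.0723)² = 0.00131
  w term: (2×0.0222)² = 0.00198
  y term: (1×0.0605)² = 0.00366
Total = 0.00695. Share from w = 0.00198/0.00695 = 0.284.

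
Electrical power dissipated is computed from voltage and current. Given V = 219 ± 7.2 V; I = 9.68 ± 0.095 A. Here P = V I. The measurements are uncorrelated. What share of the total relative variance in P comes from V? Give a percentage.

91.8%

(δP/P)² = (1·δV/V)² + (1·δI/I)²
  V term: (1×0.0329)² = 0.00108
  I term: (1×0.00981)² = 9.63e-05
Total = 0.00118. Share from V = 0.00108/0.00118 = 0.918.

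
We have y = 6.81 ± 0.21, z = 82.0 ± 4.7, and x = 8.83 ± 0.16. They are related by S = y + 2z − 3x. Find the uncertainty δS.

9.41

For a sum/difference, combine absolute errors in quadrature:
  (δy)² = 0.0441;  (2·δz)² = 88.4;  (3·δx)² = 0.230
δS = √(88.6) = 9.41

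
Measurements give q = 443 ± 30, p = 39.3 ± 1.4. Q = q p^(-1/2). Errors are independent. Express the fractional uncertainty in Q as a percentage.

7.00%

Since Q is a product/quotient, work with relative uncertainties:
  (1·δq/q)² = (1×0.0677)² = 0.00459;  (−½·δp/p)² = (-0.5×0.0356)² = 0.000317
δQ/Q = √(0.00490) = 0.0700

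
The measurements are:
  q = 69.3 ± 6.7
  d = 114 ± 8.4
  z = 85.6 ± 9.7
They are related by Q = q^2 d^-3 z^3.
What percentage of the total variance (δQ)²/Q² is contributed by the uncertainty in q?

18.5%

(δQ/Q)² = (2·δq/q)² + (-3·δd/d)² + (3·δz/z)²
  q term: (2×0.0967)² = 0.0374
  d term: (-3×0.0737)² = 0.0489
  z term: (3×0.113)² = 0.116
Total = 0.202. Share from q = 0.0374/0.202 = 0.185.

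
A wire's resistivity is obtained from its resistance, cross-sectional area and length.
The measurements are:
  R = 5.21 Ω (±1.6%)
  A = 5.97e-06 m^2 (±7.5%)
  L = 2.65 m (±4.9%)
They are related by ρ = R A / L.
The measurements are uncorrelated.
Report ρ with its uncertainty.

Relative error in a monomial: (δρ/ρ)² = Σ (nᵢ · δxᵢ/xᵢ)².
  (1·δR/R)² = (1×0.0160)² = 0.000256;  (1·δA/A)² = (1×0.0750)² = 0.00562;  (-1·δL/L)² = (-1×0.0490)² = 0.00240
δρ/ρ = √(0.00828) = 0.0910
ρ = 1.17e-05 Ω·m, so δρ = 0.0910 × 1.17e-05 = 1.07e-06 Ω·m.

(1.17 ± 0.107) × 10^-5 Ω·m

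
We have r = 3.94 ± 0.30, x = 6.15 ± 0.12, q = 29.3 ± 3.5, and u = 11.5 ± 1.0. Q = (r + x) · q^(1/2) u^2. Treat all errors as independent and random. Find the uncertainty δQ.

1350

Let w = r + x = 10.1. δw = √(δr² + δx²) = √(0.0900 + 0.0144) = 0.323, so δw/w = 0.0320.
Q is then a monomial in w, q, u:
δQ/Q = √((δw/w)² + (½·δq/q)² + (2·δu/u)²) = √(0.00103 + 0.00357 + 0.0302) = 0.187
Q = 7220, so δQ = 0.187 × 7220 = 1350.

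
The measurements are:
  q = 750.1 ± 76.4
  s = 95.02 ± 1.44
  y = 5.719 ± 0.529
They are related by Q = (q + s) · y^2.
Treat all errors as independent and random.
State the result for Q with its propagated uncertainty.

Let u = q + s = 845.1. δu = √(δq² + δs²) = √(5840 + 2.07) = 76.4, so δu/u = 0.0904.
Q is then a monomial in u, y:
δQ/Q = √((δu/u)² + (2·δy/y)²) = √(0.00818 + 0.0342) = 0.206
Q = 27640, so δQ = 0.206 × 27640 = 5690.

27640 ± 5690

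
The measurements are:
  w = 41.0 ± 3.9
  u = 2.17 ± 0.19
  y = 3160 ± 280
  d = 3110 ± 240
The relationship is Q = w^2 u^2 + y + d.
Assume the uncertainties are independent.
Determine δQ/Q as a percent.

Let p = w^2·u^2 = 7920. δp/p = √((2·δw/w)² + (2·δu/u)²) = √(0.0362 + 0.0307) = 0.259, so δp = 2050.
Q = p + y + d: δQ = √(δp² + δy² + δd²) = √(4.19e+06 + 78400 + 57600) = 2080
Q = 14200, so δQ/Q = 2080/14200 = 0.147.

14.7%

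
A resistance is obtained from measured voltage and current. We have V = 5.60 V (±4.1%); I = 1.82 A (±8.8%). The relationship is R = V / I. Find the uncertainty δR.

R is a product of powers, so relative uncertainties combine in quadrature:
  (1·δV/V)² = (1×0.0410)² = 0.00168;  (-1·δI/I)² = (-1×0.0880)² = 0.00774
δR/R = √(0.00943) = 0.0971
R = 3.08 Ω, so δR = 0.0971 × 3.08 = 0.299 Ω.

0.299 Ω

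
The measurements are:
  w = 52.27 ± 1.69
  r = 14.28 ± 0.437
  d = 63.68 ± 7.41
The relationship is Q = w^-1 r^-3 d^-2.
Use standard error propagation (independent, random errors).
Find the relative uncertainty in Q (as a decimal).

0.252

For a monomial Q ∝ w^-1, r^-3, d^-2, fractional errors add in quadrature:
  (-1·δw/w)² = (-1×0.0323)² = 0.00105;  (-3·δr/r)² = (-3×0.0306)² = 0.00843;  (-2·δd/d)² = (-2×0.116)² = 0.0542
δQ/Q = √(0.0636) = 0.252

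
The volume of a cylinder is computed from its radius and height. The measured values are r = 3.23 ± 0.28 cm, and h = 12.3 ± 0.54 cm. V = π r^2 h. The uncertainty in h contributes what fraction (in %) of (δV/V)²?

(δV/V)² = (2·δr/r)² + (1·δh/h)²
  r term: (2×0.0867)² = 0.0301
  h term: (1×0.0439)² = 0.00193
Total = 0.0320. Share from h = 0.00193/0.0320 = 0.0603.

6.03%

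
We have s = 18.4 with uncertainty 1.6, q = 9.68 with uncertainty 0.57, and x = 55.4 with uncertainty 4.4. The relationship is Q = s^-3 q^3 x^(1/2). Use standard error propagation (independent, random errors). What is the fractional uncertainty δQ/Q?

0.318

Relative error in a monomial: (δQ/Q)² = Σ (nᵢ · δxᵢ/xᵢ)².
  (-3·δs/s)² = (-3×0.0870)² = 0.0681;  (3·δq/q)² = (3×0.0589)² = 0.0312;  (½·δx/x)² = (0.5×0.0794)² = 0.00158
δQ/Q = √(0.101) = 0.318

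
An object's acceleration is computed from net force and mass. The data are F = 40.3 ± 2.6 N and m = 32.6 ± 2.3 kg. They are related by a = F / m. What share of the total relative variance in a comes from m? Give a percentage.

54.5%

(δa/a)² = (1·δF/F)² + (-1·δm/m)²
  F term: (1×0.0645)² = 0.00416
  m term: (-1×0.0706)² = 0.00498
Total = 0.00914. Share from m = 0.00498/0.00914 = 0.545.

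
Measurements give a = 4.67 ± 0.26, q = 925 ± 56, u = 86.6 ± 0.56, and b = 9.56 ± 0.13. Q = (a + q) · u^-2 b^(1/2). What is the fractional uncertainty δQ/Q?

0.0620

Let w = a + q = 930. δw = √(δa² + δq²) = √(0.0676 + 3140) = 56.0, so δw/w = 0.0602.
Q is then a monomial in w, u, b:
δQ/Q = √((δw/w)² + (-2·δu/u)² + (½·δb/b)²) = √(0.00363 + 0.000167 + 4.62e-05) = 0.0620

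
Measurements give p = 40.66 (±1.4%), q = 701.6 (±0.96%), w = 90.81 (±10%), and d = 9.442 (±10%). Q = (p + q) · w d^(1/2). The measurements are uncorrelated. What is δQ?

23200

Let u = p + q = 742.3. δu = √(δp² + δq²) = √(0.324 + 45.4) = 6.76, so δu/u = 0.00911.
Q is then a monomial in u, w, d:
δQ/Q = √((δu/u)² + (1·δw/w)² + (½·δd/d)²) = √(8.29e-05 + 0.0100 + 0.00250) = 0.112
Q = 207100, so δQ = 0.112 × 207100 = 23200.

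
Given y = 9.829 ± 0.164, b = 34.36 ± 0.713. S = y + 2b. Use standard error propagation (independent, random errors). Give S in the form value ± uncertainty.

78.55 ± 1.44

Sums and differences: (δS)² = Σ (cᵢ δxᵢ)².
  (δy)² = 0.0269;  (2·δb)² = 2.03
δS = √(2.06) = 1.44
S = 78.55.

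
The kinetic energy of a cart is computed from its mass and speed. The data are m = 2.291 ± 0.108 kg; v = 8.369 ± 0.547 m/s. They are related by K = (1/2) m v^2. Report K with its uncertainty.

80.23 ± 11.1 J

Products/powers → add relative errors in quadrature, weighted by exponent:
  (1·δm/m)² = (1×0.0471)² = 0.00222;  (2·δv/v)² = (2×0.0654)² = 0.0171
δK/K = √(0.0193) = 0.139
K = 80.23 J, so δK = 0.139 × 80.23 = 11.1 J.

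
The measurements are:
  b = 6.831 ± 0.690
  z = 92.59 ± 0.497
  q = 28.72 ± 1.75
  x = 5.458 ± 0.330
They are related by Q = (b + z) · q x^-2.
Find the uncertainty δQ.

Let u = b + z = 99.42. δu = √(δb² + δz²) = √(0.476 + 0.247) = 0.850, so δu/u = 0.00855.
Q is then a monomial in u, q, x:
δQ/Q = √((δu/u)² + (1·δq/q)² + (-2·δx/x)²) = √(7.32e-05 + 0.00371 + 0.0146) = 0.136
Q = 95.85, so δQ = 0.136 × 95.85 = 13.0.

13.0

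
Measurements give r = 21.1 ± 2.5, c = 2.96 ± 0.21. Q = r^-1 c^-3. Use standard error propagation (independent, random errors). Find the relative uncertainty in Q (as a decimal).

Products/powers → add relative errors in quadrature, weighted by exponent:
  (-1·δr/r)² = (-1×0.118)² = 0.0140;  (-3·δc/c)² = (-3×0.0709)² = 0.0453
δQ/Q = √(0.0593) = 0.244

0.244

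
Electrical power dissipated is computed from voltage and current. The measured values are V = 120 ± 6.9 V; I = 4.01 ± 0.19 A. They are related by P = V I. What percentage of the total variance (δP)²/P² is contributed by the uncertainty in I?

(δP/P)² = (1·δV/V)² + (1·δI/I)²
  V term: (1×0.0575)² = 0.00331
  I term: (1×0.0474)² = 0.00225
Total = 0.00555. Share from I = 0.00225/0.00555 = 0.404.

40.4%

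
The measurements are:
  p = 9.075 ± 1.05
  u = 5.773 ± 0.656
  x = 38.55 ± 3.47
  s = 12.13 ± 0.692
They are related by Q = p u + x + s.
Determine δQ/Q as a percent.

Let w = p·u = 52.39. δw/w = √((1·δp/p)² + (1·δu/u)²) = √(0.0134 + 0.0129) = 0.162, so δw = 8.50.
Q = w + x + s: δQ = √(δw² + δx² + δs²) = √(72.2 + 12.0 + 0.479) = 9.20
Q = 103.1, so δQ/Q = 9.20/103.1 = 0.0893.

8.93%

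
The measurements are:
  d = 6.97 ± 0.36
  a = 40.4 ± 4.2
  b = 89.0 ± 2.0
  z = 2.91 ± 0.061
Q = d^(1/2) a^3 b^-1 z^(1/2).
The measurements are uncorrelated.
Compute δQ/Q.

0.314

Q is a product of powers, so relative uncertainties combine in quadrature:
  (½·δd/d)² = (0.5×0.0516)² = 0.000667;  (3·δa/a)² = (3×0.104)² = 0.0973;  (-1·δb/b)² = (-1×0.0225)² = 0.000505;  (½·δz/z)² = (0.5×0.0210)² = 0.000110
δQ/Q = √(0.0986) = 0.314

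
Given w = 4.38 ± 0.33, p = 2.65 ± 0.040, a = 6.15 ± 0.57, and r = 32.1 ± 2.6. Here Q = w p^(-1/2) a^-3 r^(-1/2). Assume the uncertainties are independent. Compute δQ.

Since Q is a product/quotient, work with relative uncertainties:
  (1·δw/w)² = (1×0.0753)² = 0.00568;  (−½·δp/p)² = (-0.5×0.0151)² = 5.7e-05;  (-3·δa/a)² = (-3×0.0927)² = 0.0773;  (−½·δr/r)² = (-0.5×0.0810)² = 0.00164
δQ/Q = √(0.0847) = 0.291
Q = 0.00204, so δQ = 0.291 × 0.00204 = 0.000594.

0.000594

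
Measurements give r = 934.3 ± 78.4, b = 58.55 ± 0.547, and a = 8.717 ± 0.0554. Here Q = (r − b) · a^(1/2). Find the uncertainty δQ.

Let u = r − b = 875.8. δu = √(δr² + δb²) = √(6150 + 0.299) = 78.4, so δu/u = 0.0895.
Q is then a monomial in u, a:
δQ/Q = √((δu/u)² + (½·δa/a)²) = √(0.00801 + 1.01e-05) = 0.0896
Q = 2586, so δQ = 0.0896 × 2586 = 232.

232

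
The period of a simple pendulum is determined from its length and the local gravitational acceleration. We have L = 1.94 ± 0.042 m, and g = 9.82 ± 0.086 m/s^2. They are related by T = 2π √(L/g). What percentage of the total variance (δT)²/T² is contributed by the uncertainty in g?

14.1%

(δT/T)² = (½·δL/L)² + (−½·δg/g)²
  L term: (0.5×0.0216)² = 0.000117
  g term: (-0.5×0.00876)² = 1.92e-05
Total = 0.000136. Share from g = 1.92e-05/0.000136 = 0.141.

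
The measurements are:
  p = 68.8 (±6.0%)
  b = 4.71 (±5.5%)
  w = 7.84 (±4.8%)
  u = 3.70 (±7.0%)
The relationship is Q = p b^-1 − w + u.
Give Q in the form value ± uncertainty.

10.5 ± 1.27

Let h = p·b^-1 = 14.6. δh/h = √((1·δp/p)² + (-1·δb/b)²) = √(0.00360 + 0.00302) = 0.0814, so δh = 1.19.
Q = h − w + u: δQ = √(δh² + δw² + δu²) = √(1.41 + 0.142 + 0.0671) = 1.27
Q = 10.5.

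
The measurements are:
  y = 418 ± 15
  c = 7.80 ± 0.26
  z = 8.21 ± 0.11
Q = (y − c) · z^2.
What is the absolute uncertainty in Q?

1250

Let u = y − c = 410. δu = √(δy² + δc²) = √(225 + 0.0676) = 15.0, so δu/u = 0.0366.
Q is then a monomial in u, z:
δQ/Q = √((δu/u)² + (2·δz/z)²) = √(0.00134 + 0.000718) = 0.0453
Q = 27600, so δQ = 0.0453 × 27600 = 1250.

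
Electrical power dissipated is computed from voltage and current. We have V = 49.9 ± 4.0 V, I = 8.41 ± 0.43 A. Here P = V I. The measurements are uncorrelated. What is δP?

39.9 W

For a monomial P ∝ V, I, fractional errors add in quadrature:
  (1·δV/V)² = (1×0.0802)² = 0.00643;  (1·δI/I)² = (1×0.0511)² = 0.00261
δP/P = √(0.00904) = 0.0951
P = 420 W, so δP = 0.0951 × 420 = 39.9 W.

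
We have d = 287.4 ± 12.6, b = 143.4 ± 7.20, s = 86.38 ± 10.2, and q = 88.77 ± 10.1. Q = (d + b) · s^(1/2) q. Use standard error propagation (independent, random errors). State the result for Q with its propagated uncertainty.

Let u = d + b = 430.8. δu = √(δd² + δb²) = √(159 + 51.8) = 14.5, so δu/u = 0.0337.
Q is then a monomial in u, s, q:
δQ/Q = √((δu/u)² + (½·δs/s)² + (1·δq/q)²) = √(0.00113 + 0.00349 + 0.0129) = 0.133
Q = 355400, so δQ = 0.133 × 355400 = 47100.

355400 ± 47100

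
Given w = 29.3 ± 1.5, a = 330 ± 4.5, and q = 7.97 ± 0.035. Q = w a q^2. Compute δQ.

Relative error in a monomial: (δQ/Q)² = Σ (nᵢ · δxᵢ/xᵢ)².
  (1·δw/w)² = (1×0.0512)² = 0.00262;  (1·δa/a)² = (1×0.0136)² = 0.000186;  (2·δq/q)² = (2×0.00439)² = 7.71e-05
δQ/Q = √(0.00288) = 0.0537
Q = 6.14e+05, so δQ = 0.0537 × 6.14e+05 = 33000.

33000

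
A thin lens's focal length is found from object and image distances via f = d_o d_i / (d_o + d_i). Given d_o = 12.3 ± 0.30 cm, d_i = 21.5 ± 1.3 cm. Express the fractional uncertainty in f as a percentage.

2.69%

∂f/∂d_o = (d_i/(d_o+d_i))² = 0.405;  ∂f/∂d_i = (d_o/(d_o+d_i))² = 0.132
δf = √((∂f/∂d_o · δd_o)² + (∂f/∂d_i · δd_i)²) = √(0.0147 + 0.0296) = 0.211 cm
f = 7.82 cm, so δf/f = 0.211/7.82 = 0.0269.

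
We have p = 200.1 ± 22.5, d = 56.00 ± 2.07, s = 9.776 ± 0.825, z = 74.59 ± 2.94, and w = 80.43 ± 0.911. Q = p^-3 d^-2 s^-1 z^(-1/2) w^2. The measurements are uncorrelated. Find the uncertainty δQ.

1.09e-09

For a monomial Q ∝ p^-3, d^-2, s^-1, z^(-1/2), w^2, fractional errors add in quadrature:
  (-3·δp/p)² = (-3×0.112)² = 0.114;  (-2·δd/d)² = (-2×0.0370)² = 0.00547;  (-1·δs/s)² = (-1×0.0844)² = 0.00712;  (−½·δz/z)² = (-0.5×0.0394)² = 0.000388;  (2·δw/w)² = (2×0.0113)² = 0.000513
δQ/Q = √(0.127) = 0.357
Q = 3.049e-09, so δQ = 0.357 × 3.049e-09 = 1.09e-09.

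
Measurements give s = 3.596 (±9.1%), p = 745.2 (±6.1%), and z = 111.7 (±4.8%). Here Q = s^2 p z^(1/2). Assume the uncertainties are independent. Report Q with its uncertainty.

Products/powers → add relative errors in quadrature, weighted by exponent:
  (2·δs/s)² = (2×0.0910)² = 0.0331;  (1·δp/p)² = (1×0.0610)² = 0.00372;  (½·δz/z)² = (0.5×0.0480)² = 0.000576
δQ/Q = √(0.0374) = 0.193
Q = 101800, so δQ = 0.193 × 101800 = 19700.

101800 ± 19700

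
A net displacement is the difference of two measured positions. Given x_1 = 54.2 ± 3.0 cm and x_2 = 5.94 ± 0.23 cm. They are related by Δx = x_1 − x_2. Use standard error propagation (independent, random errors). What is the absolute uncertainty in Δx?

Each term contributes (cᵢ δxᵢ)² to (δΔx)²:
  (δx_1)² = 9.00;  (δx_2)² = 0.0529
δΔx = √(9.05) = 3.01 cm

3.01 cm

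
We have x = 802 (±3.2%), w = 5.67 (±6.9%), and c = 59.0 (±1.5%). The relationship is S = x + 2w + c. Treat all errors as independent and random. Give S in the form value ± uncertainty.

Each term contributes (cᵢ δxᵢ)² to (δS)²:
  (δx)² = 659;  (2·δw)² = 0.612;  (δc)² = 0.783
δS = √(660) = 25.7
S = 872.

872 ± 25.7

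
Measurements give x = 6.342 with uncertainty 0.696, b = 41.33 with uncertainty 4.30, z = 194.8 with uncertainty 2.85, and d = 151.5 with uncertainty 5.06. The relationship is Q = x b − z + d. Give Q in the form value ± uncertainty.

Let p = x·b = 262.1. δp/p = √((1·δx/x)² + (1·δb/b)²) = √(0.0120 + 0.0108) = 0.151, so δp = 39.6.
Q = p − z + d: δQ = √(δp² + δz² + δd²) = √(1570 + 8.12 + 25.6) = 40.1
Q = 218.8.

218.8 ± 40.1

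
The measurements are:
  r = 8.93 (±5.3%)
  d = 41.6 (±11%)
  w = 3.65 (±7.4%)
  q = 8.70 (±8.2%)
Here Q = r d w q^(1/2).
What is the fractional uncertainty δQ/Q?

Each factor contributes (exponent × relative error)² to (δQ/Q)²:
  (1·δr/r)² = (1×0.0530)² = 0.00281;  (1·δd/d)² = (1×0.110)² = 0.0121;  (1·δw/w)² = (1×0.0740)² = 0.00548;  (½·δq/q)² = (0.5×0.0820)² = 0.00168
δQ/Q = √(0.0221) = 0.149

0.149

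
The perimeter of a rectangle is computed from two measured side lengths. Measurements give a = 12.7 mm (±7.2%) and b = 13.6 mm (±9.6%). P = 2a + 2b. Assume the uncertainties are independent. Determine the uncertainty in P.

Sums and differences: (δP)² = Σ (cᵢ δxᵢ)².
  (2·δa)² = 3.34;  (2·δb)² = 6.82
δP = √(10.2) = 3.19 mm

3.19 mm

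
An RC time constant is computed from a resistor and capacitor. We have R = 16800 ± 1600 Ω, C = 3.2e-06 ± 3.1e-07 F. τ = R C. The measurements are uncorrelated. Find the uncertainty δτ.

Products/powers → add relative errors in quadrature, weighted by exponent:
  (1·δR/R)² = (1×0.0952)² = 0.00907;  (1·δC/C)² = (1×0.0969)² = 0.00938
δτ/τ = √(0.0185) = 0.136
τ = 0.0538 s, so δτ = 0.136 × 0.0538 = 0.00730 s.

0.00730 s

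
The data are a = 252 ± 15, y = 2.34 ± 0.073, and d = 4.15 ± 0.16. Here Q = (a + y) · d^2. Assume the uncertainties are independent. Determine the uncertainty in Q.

425

Let u = a + y = 254. δu = √(δa² + δy²) = √(225 + 0.00533) = 15.0, so δu/u = 0.0590.
Q is then a monomial in u, d:
δQ/Q = √((δu/u)² + (2·δd/d)²) = √(0.00348 + 0.00595) = 0.0971
Q = 4380, so δQ = 0.0971 × 4380 = 425.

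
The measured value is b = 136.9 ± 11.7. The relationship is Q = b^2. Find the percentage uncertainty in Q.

Each factor contributes (exponent × relative error)² to (δQ/Q)²:
  (2·δb/b)² = (2×0.0855)² = 0.0292
δQ/Q = √(0.0292) = 0.171

17.1%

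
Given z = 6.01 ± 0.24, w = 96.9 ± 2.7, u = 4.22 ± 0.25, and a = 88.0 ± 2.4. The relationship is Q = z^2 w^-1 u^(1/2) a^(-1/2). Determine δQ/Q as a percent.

9.07%

Products/powers → add relative errors in quadrature, weighted by exponent:
  (2·δz/z)² = (2×0.0399)² = 0.00638;  (-1·δw/w)² = (-1×0.0279)² = 0.000776;  (½·δu/u)² = (0.5×0.0592)² = 0.000877;  (−½·δa/a)² = (-0.5×0.0273)² = 0.000186
δQ/Q = √(0.00822) = 0.0907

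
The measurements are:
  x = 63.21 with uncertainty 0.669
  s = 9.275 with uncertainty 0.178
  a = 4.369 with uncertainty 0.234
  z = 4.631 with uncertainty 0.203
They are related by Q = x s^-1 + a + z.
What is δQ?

0.344

Let p = x·s^-1 = 6.815. δp/p = √((1·δx/x)² + (-1·δs/s)²) = √(0.000112 + 0.000368) = 0.0219, so δp = 0.149.
Q = p + a + z: δQ = √(δp² + δa² + δz²) = √(0.0223 + 0.0548 + 0.0412) = 0.344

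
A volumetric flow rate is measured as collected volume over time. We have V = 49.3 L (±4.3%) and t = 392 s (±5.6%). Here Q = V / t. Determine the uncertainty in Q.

Q is a product of powers, so relative uncertainties combine in quadrature:
  (1·δV/V)² = (1×0.0430)² = 0.00185;  (-1·δt/t)² = (-1×0.0560)² = 0.00314
δQ/Q = √(0.00498) = 0.0706
Q = 0.126 L/s, so δQ = 0.0706 × 0.126 = 0.00888 L/s.

0.00888 L/s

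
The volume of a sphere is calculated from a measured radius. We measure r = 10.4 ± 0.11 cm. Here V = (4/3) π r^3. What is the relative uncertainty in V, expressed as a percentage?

3.17%

V ∝ r^3, so δV/V = |3| · δr/r = 3 × 0.0106 = 0.0317.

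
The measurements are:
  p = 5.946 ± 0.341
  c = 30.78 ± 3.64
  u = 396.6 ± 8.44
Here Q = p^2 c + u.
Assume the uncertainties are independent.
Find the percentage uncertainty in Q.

Let w = p^2·c = 1088. δw/w = √((2·δp/p)² + (1·δc/c)²) = √(0.0132 + 0.0140) = 0.165, so δw = 179.
Q = w + u: δQ = √(δw² + δu²) = √(32100 + 71.2) = 179
Q = 1485, so δQ/Q = 179/1485 = 0.121.

12.1%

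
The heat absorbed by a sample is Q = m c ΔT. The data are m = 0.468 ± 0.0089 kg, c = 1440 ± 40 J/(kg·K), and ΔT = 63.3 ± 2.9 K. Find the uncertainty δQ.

2430 J

Each factor contributes (exponent × relative error)² to (δQ/Q)²:
  (1·δm/m)² = (1×0.0190)² = 0.000362;  (1·δc/c)² = (1×0.0278)² = 0.000772;  (1·δΔT/ΔT)² = (1×0.0458)² = 0.00210
δQ/Q = √(0.00323) = 0.0569
Q = 42700 J, so δQ = 0.0569 × 42700 = 2430 J.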